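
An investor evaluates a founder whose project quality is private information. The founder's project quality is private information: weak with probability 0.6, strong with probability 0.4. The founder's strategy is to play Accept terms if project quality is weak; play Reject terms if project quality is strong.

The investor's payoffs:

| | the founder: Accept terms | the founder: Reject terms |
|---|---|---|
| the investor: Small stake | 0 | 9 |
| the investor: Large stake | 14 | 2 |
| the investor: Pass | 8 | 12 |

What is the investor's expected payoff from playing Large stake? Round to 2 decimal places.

E[Large stake] = 0.6·14 + 0.4·2 = 8.4 + 0.8 = 9.2

9.20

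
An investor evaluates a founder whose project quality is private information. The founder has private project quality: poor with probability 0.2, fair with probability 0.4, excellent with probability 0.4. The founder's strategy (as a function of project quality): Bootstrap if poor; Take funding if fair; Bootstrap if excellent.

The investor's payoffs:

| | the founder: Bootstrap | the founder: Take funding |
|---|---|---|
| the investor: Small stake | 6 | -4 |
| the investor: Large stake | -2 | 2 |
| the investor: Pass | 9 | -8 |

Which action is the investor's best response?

E[Small stake] = 0.2·(6) + 0.4·(-4) + 0.4·(6) = 2
E[Large stake] = 0.2·(-2) + 0.4·(2) + 0.4·(-2) = -0.4
E[Pass] = 0.2·(9) + 0.4·(-8) + 0.4·(9) = 2.2
Best response: Pass (2.2 is the largest).

Pass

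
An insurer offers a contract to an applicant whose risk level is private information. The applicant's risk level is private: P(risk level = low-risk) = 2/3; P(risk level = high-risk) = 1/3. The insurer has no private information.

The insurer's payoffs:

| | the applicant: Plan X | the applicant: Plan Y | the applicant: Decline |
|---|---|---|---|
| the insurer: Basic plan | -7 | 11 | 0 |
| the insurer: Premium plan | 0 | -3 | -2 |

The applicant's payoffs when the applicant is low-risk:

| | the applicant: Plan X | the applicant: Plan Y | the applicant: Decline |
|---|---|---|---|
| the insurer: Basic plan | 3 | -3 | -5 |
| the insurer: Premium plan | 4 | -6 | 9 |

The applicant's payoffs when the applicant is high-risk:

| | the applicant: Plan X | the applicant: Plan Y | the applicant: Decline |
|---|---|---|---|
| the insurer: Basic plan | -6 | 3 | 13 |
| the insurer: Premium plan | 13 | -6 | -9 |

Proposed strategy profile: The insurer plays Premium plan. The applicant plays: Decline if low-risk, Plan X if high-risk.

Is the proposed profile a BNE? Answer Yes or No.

The insurer plays Premium plan: E[Premium plan] = 2/3·(-2) + 1/3·(0) = -4/3; E[Basic plan] = -7/3. Best-responding. ✓
The applicant (risk level low-risk), facing Premium plan: Plan X gives 4, Plan Y gives -6, Decline gives 9. Proposed Decline is best. ✓
The applicant (risk level high-risk), facing Premium plan: Plan X gives 13, Plan Y gives -6, Decline gives -9. Proposed Plan X is best. ✓

Yes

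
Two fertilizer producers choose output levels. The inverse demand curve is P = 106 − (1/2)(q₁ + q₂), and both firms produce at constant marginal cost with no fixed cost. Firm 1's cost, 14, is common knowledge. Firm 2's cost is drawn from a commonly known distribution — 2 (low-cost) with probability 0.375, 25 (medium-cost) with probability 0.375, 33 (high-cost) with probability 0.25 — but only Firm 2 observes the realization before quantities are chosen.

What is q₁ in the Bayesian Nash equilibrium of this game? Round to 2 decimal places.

64.25

Type-c best response for Firm 2: q₂(c) = (106 − c) − q₁/2.
Firm 1 maximizes expected profit; its first-order condition is 106 − q₁ − (1/2)E[q₂] − 14 = 0.
Substituting E[q₂] and solving: E[c₂] = 18.375, so q₁ = (106 − 2·14 + 18.375)/(3/2) = 64.25.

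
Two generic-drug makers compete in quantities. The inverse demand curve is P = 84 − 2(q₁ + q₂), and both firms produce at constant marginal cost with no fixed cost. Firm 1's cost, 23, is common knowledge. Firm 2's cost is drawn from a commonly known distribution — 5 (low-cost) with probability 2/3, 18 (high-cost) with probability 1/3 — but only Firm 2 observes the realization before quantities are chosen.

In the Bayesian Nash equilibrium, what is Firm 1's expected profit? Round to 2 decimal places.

Firm 2 with cost c maximizes (84 − 2(q₁+q₂) − c)·q₂, giving q₂(c) = (84 − c − 2q₁)/4.
E[c₂] = 2/3·5 + 1/3·18 = 9.33333
Firm 1's FOC against E[q₂] yields q₁ = (84 − 2·23 + E[c₂])/6 = (84 − 46 + 9.33333)/6 = 7.88889.
E[P] = 84 − 2·(q₁ + E[q₂]) = 38.7778; Firm 1's expected profit = (E[P] − 23)·q₁ = (38.7778 − 23)·7.88889 = 124.469.

124.47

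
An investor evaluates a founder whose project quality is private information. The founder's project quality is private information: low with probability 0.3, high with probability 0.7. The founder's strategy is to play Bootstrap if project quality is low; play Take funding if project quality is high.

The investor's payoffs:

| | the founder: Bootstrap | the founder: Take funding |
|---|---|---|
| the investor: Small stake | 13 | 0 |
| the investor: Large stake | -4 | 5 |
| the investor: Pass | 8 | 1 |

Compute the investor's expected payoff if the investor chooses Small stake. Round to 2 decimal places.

3.90

E[Small stake] = 0.3·13 + 0.7·0 = 3.9 + 0 = 3.9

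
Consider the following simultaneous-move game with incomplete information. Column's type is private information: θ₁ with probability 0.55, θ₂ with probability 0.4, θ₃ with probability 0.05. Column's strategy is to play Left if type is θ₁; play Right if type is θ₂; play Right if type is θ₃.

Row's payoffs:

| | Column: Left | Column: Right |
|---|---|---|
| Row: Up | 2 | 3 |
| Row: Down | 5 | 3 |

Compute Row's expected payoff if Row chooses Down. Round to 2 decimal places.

Take the expectation over Column's type, weighting each type's action by its prior probability.
E[Down] = 0.55·5 + 0.4·3 + 0.05·3 = 2.75 + 1.2 + 0.15 = 4.1

4.10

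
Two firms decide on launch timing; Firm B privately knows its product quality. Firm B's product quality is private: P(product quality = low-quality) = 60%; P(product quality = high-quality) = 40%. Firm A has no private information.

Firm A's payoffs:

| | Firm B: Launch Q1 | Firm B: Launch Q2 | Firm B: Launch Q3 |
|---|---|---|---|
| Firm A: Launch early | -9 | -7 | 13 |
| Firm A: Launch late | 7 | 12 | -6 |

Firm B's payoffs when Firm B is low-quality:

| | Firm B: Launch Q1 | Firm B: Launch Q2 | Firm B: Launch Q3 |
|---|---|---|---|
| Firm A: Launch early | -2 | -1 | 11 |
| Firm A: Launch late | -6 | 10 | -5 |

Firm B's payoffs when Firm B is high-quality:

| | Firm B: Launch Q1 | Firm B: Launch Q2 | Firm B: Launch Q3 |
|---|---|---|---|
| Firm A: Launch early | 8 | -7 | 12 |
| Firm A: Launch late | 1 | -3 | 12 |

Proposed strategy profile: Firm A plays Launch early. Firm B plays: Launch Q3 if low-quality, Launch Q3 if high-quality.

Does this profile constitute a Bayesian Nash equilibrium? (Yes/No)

Yes

Firm A plays Launch early: E[Launch early] = 0.6·(13) + 0.4·(13) = 13; E[Launch late] = -6. Best-responding. ✓
Firm B (product quality low-quality), facing Launch early: Launch Q1 gives -2, Launch Q2 gives -1, Launch Q3 gives 11. Proposed Launch Q3 is best. ✓
Firm B (product quality high-quality), facing Launch early: Launch Q1 gives 8, Launch Q2 gives -7, Launch Q3 gives 12. Proposed Launch Q3 is best. ✓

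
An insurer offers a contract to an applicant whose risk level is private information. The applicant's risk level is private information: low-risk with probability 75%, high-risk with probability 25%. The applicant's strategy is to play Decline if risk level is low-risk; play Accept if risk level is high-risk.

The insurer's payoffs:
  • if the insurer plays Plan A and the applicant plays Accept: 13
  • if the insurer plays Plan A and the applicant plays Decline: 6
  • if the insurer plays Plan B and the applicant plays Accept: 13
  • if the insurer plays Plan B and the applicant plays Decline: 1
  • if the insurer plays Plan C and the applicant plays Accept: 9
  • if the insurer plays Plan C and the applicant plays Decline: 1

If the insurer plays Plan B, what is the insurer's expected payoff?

4

E[Plan B] = 0.75·1 + 0.25·13 = 0.75 + 3.25 = 4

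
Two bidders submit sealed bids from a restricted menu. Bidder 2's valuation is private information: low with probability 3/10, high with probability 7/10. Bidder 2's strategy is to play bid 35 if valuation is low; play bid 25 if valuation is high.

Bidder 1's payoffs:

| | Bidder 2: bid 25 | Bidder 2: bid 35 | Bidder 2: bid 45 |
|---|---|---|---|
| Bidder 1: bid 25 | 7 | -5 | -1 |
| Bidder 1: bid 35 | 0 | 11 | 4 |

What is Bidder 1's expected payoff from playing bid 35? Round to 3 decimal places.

E[bid 35] = 3/10·11 + 7/10·0 = 33/10 + 0 = 33/10

3.300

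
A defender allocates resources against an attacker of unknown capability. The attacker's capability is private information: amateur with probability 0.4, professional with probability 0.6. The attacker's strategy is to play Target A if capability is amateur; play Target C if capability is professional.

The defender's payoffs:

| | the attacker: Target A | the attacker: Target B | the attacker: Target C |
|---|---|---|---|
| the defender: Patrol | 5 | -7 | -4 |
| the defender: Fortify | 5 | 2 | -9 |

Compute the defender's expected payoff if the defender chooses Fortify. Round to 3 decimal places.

E[Fortify] = 0.4·5 + 0.6·(-9) = 2 + (-5.4) = -3.4

-3.400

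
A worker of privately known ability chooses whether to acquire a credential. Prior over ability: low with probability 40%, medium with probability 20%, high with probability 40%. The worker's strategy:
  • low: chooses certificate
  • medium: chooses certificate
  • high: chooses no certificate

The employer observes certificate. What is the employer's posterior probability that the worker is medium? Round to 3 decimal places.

0.333

P(certificate) = 0.4·1 + 0.2·1 + 0.4·0 = 0.6
P(medium | certificate) = (0.2·1) / 0.6 = 0.2 / 0.6 = 0.333333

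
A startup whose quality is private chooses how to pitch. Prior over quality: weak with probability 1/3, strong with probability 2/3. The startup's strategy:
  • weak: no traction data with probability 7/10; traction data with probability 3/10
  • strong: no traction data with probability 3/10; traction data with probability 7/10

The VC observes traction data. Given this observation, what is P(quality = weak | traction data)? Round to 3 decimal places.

P(traction data) = (1/3)·(3/10) + (2/3)·(7/10) = 17/30
P(weak | traction data) = ((1/3)·(3/10)) / (17/30) = (1/10) / (17/30) = 3/17

0.176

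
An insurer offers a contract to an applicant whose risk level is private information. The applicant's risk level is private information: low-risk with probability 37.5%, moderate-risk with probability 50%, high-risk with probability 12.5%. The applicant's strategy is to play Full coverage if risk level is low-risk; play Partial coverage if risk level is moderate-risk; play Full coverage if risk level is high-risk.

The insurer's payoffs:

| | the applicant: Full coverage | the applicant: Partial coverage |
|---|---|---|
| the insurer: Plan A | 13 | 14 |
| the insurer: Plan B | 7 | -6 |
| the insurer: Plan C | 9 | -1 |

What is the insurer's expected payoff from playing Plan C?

4

E[Plan C] = 0.375·9 + 0.5·(-1) + 0.125·9 = 3.375 + (-0.5) + 1.125 = 4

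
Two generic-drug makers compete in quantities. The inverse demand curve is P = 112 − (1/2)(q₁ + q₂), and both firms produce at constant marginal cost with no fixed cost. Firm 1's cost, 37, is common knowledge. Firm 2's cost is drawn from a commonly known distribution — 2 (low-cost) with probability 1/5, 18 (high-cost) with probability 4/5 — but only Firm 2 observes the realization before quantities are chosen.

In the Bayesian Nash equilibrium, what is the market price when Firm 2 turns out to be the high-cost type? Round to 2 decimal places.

Type-c best response for Firm 2: q₂(c) = (112 − c) − q₁/2.
Firm 1 maximizes expected profit; its first-order condition is 112 − q₁ − (1/2)E[q₂] − 37 = 0.
Substituting E[q₂] and solving: E[c₂] = 14.8, so q₁ = (112 − 2·37 + 14.8)/(3/2) = 35.2.
q₂(high-cost) = 76.4, so P = 112 − (1/2)·(35.2 + 76.4) = 56.2.

56.20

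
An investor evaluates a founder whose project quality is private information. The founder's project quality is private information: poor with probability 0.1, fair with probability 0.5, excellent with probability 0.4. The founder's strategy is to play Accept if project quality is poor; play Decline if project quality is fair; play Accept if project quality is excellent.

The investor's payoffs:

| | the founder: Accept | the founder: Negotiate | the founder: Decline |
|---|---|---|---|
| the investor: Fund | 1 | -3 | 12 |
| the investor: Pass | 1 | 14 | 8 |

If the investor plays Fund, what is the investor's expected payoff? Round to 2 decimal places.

6.50

E[Fund] = 0.1·1 + 0.5·12 + 0.4·1 = 0.1 + 6 + 0.4 = 6.5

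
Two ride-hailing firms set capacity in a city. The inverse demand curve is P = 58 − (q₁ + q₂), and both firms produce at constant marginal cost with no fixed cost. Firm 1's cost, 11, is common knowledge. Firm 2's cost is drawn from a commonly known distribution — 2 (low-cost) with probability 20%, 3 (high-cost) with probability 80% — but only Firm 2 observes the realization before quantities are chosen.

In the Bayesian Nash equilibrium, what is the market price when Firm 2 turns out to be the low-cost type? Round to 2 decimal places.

Type-c best response for Firm 2: q₂(c) = (58 − c)/2 − q₁/2.
Firm 1 maximizes expected profit; its first-order condition is 58 − 2q₁ − E[q₂] − 11 = 0.
Substituting E[q₂] and solving: E[c₂] = 2.8, so q₁ = (58 − 2·11 + 2.8)/3 = 12.9333.
q₂(low-cost) = 21.5333, so P = 58 − (12.9333 + 21.5333) = 23.5333.

23.53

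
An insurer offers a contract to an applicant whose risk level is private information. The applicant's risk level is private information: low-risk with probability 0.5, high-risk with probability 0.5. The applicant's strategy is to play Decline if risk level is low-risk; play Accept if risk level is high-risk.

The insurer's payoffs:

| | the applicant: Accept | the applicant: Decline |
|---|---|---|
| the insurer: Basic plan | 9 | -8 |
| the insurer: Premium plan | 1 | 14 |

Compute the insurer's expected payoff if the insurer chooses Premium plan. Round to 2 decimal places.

7.50

Take the expectation over the applicant's risk level, weighting each type's action by its prior probability.
E[Premium plan] = 0.5·14 + 0.5·1 = 7 + 0.5 = 7.5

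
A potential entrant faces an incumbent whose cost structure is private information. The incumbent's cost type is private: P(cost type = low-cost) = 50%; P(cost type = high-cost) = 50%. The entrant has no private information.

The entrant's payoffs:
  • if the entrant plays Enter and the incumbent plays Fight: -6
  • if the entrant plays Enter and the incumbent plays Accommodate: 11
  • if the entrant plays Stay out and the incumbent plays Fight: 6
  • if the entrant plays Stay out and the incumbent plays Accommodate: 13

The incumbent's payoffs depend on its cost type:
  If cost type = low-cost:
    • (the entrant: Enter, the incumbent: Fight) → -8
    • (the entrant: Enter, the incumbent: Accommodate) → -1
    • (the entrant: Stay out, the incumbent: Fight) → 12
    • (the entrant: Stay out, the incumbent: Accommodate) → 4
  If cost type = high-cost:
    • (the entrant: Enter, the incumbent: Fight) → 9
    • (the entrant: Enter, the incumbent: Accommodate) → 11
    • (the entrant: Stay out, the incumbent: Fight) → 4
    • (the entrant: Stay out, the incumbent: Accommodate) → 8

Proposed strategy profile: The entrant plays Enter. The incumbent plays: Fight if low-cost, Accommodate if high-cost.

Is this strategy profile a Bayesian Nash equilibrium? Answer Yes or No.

No

A profile is a BNE iff every type of every player is best-responding given beliefs about the other side.
The entrant plays Enter: E[Enter] = 0.5·(-6) + 0.5·(11) = 2.5; E[Stay out] = 9.5. Not best-responding. ✗
The incumbent (cost type low-cost), facing Enter: Fight gives -8, Accommodate gives -1. Proposed Fight is not best — profitable deviation exists. ✗
The incumbent (cost type high-cost), facing Enter: Fight gives 9, Accommodate gives 11. Proposed Accommodate is best. ✓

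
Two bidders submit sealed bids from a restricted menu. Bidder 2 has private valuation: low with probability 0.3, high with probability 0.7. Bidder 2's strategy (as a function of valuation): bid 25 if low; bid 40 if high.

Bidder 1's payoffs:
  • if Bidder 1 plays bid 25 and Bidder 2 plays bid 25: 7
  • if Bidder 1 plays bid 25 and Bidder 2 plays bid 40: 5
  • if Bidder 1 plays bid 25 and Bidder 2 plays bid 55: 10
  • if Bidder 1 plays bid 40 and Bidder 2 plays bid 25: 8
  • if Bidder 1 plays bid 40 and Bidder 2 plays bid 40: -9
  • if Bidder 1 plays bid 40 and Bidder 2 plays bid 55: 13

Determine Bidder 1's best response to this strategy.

bid 25

E[bid 25] = 0.3·(7) + 0.7·(5) = 5.6
E[bid 40] = 0.3·(8) + 0.7·(-9) = -3.9
Best response: bid 25 (5.6 is the largest).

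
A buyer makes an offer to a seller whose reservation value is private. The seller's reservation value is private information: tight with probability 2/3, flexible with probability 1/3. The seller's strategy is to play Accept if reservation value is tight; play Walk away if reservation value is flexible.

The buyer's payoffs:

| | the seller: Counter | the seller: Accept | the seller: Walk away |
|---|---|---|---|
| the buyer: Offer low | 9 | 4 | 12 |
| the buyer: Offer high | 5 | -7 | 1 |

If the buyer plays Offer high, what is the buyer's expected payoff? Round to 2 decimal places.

E[Offer high] = 2/3·(-7) + 1/3·1 = (-14/3) + 1/3 = -13/3

-4.33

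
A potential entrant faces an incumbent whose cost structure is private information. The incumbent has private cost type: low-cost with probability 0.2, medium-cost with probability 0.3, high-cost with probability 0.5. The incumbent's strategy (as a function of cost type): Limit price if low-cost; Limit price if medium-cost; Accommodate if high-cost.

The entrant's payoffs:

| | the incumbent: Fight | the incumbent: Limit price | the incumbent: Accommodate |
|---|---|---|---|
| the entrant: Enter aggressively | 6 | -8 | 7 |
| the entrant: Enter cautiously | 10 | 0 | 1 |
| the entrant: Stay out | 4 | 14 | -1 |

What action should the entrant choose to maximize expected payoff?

E[Enter aggressively] = 0.2·(-8) + 0.3·(-8) + 0.5·(7) = -0.5
E[Enter cautiously] = 0.2·(0) + 0.3·(0) + 0.5·(1) = 0.5
E[Stay out] = 0.2·(14) + 0.3·(14) + 0.5·(-1) = 6.5
Best response: Stay out (6.5 is the largest).

Stay out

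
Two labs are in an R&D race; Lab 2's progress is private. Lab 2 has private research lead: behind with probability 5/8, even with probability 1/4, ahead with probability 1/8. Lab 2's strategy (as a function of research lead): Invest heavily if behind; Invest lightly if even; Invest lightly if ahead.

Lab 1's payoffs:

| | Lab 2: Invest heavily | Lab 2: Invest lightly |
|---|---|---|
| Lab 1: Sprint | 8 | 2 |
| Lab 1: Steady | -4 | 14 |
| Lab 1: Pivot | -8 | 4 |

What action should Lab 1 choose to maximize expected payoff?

Compute Lab 1's expected payoff for each action, taking the expectation over Lab 2's type.
E[Sprint] = 5/8·(8) + 1/4·(2) + 1/8·(2) = 23/4
E[Steady] = 5/8·(-4) + 1/4·(14) + 1/8·(14) = 11/4
E[Pivot] = 5/8·(-8) + 1/4·(4) + 1/8·(4) = -7/2
Best response: Sprint (23/4 is the largest).

Sprint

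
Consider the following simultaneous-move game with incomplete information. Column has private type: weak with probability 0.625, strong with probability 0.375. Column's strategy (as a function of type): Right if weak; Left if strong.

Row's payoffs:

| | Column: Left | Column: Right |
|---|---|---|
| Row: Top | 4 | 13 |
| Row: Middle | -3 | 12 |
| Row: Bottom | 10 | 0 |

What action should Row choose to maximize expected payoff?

E[Top] = 0.625·(13) + 0.375·(4) = 9.625
E[Middle] = 0.625·(12) + 0.375·(-3) = 6.375
E[Bottom] = 0.625·(0) + 0.375·(10) = 3.75
Best response: Top (9.625 is the largest).

Top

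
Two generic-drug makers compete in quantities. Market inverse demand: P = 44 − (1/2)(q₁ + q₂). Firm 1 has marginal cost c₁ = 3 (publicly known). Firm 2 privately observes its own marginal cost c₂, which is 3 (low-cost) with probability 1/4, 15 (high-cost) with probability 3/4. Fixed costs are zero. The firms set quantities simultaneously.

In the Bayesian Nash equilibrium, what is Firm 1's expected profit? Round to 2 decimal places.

555.56

Type-c best response for Firm 2: q₂(c) = (44 − c) − q₁/2.
Firm 1 maximizes expected profit; its first-order condition is 44 − q₁ − (1/2)E[q₂] − 3 = 0.
Substituting E[q₂] and solving: E[c₂] = 12, so q₁ = (44 − 2·3 + 12)/(3/2) = 33.3333.
E[P] = 44 − (1/2)·(q₁ + E[q₂]) = 19.6667; Firm 1's expected profit = (E[P] − 3)·q₁ = (19.6667 − 3)·33.3333 = 555.556.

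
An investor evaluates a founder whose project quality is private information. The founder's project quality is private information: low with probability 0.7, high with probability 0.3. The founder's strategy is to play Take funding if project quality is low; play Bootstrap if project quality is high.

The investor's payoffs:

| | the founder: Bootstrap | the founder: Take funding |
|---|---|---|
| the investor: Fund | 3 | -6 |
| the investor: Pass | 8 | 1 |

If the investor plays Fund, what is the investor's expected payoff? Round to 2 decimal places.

-3.30

Take the expectation over the founder's project quality, weighting each type's action by its prior probability.
E[Fund] = 0.7·(-6) + 0.3·3 = (-4.2) + 0.9 = -3.3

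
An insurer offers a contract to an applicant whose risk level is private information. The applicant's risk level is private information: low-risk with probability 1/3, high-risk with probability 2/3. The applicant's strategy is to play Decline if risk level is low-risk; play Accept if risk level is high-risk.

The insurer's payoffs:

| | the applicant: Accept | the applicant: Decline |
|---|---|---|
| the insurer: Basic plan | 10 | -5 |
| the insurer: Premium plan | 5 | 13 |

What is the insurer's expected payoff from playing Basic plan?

Take the expectation over the applicant's risk level, weighting each type's action by its prior probability.
E[Basic plan] = 1/3·(-5) + 2/3·10 = (-5/3) + 20/3 = 5

5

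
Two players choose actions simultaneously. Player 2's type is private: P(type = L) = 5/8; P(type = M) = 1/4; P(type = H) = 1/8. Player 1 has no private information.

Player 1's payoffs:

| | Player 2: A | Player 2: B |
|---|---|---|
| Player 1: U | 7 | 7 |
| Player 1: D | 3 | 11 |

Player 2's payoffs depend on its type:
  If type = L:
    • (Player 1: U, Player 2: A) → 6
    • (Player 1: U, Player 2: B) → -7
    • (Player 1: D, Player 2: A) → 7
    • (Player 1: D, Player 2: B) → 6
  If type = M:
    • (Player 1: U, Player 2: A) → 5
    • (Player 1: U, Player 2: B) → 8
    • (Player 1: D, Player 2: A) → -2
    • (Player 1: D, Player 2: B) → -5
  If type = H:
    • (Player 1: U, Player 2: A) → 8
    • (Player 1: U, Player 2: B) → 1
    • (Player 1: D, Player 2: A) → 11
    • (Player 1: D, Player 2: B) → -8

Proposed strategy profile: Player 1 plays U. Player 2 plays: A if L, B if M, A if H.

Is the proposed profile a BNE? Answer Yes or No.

Player 1 plays U: E[U] = 5/8·(7) + 1/4·(7) + 1/8·(7) = 7; E[D] = 5. Best-responding. ✓
Player 2 (type L), facing U: A gives 6, B gives -7. Proposed A is best. ✓
Player 2 (type M), facing U: A gives 5, B gives 8. Proposed B is best. ✓
Player 2 (type H), facing U: A gives 8, B gives 1. Proposed A is best. ✓

Yes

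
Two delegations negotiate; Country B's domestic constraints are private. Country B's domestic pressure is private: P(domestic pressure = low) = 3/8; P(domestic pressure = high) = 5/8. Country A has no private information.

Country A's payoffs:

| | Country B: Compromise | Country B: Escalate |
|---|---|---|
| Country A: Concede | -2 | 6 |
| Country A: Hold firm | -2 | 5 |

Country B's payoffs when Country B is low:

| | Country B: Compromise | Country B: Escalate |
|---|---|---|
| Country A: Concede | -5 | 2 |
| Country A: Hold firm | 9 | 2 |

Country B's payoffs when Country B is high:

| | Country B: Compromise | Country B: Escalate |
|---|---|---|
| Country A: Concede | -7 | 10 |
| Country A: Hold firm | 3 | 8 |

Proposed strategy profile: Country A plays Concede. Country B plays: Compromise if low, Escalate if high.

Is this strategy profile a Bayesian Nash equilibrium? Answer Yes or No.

Country A plays Concede: E[Concede] = 3/8·(-2) + 5/8·(6) = 3; E[Hold firm] = 19/8. Best-responding. ✓
Country B (domestic pressure low), facing Concede: Compromise gives -5, Escalate gives 2. Proposed Compromise is not best — profitable deviation exists. ✗
Country B (domestic pressure high), facing Concede: Compromise gives -7, Escalate gives 10. Proposed Escalate is best. ✓

No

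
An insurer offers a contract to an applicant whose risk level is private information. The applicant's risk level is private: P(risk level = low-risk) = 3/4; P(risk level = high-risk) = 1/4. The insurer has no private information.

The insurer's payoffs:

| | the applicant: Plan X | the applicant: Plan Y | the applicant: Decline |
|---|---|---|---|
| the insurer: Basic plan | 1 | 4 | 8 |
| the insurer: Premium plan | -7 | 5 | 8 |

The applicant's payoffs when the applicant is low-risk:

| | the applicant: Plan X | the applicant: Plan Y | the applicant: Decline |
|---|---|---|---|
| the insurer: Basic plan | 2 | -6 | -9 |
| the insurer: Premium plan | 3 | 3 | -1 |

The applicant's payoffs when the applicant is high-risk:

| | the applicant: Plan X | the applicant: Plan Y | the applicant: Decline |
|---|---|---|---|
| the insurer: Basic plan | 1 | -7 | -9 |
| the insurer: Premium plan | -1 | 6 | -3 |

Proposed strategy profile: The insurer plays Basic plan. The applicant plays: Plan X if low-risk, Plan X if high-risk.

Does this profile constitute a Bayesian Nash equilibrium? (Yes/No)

The insurer plays Basic plan: E[Basic plan] = 3/4·(1) + 1/4·(1) = 1; E[Premium plan] = -7. Best-responding. ✓
The applicant (risk level low-risk), facing Basic plan: Plan X gives 2, Plan Y gives -6, Decline gives -9. Proposed Plan X is best. ✓
The applicant (risk level high-risk), facing Basic plan: Plan X gives 1, Plan Y gives -7, Decline gives -9. Proposed Plan X is best. ✓

Yes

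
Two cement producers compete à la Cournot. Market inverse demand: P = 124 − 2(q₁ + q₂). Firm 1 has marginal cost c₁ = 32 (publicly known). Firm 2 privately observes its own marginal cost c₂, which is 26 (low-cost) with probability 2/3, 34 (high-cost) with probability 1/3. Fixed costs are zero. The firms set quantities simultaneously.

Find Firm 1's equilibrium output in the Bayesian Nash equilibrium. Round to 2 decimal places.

14.78

Each type of Firm 2 best-responds to q₁; Firm 1 best-responds to the expected q₂ over Firm 2's types.
Firm 2 with cost c maximizes (124 − 2(q₁+q₂) − c)·q₂, giving q₂(c) = (124 − c − 2q₁)/4.
E[c₂] = 2/3·26 + 1/3·34 = 28.6667
Firm 1's FOC against E[q₂] yields q₁ = (124 − 2·32 + E[c₂])/6 = (124 − 64 + 28.6667)/6 = 14.7778.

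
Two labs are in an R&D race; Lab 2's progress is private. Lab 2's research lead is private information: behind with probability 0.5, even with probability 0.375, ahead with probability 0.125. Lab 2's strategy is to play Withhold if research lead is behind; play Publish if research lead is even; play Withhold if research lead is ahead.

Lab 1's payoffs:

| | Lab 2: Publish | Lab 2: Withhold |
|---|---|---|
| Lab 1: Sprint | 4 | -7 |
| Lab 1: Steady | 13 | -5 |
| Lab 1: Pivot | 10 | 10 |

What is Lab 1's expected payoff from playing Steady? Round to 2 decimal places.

E[Steady] = 0.5·(-5) + 0.375·13 + 0.125·(-5) = (-2.5) + 4.875 + (-0.625) = 1.75

1.75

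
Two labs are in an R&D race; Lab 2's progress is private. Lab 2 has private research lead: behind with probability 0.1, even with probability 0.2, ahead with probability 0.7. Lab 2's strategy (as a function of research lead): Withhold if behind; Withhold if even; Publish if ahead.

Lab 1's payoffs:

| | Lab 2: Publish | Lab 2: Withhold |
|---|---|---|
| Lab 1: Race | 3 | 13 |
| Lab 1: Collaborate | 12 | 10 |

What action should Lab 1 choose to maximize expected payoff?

Compute Lab 1's expected payoff for each action, taking the expectation over Lab 2's type.
E[Race] = 0.1·(13) + 0.2·(13) + 0.7·(3) = 6
E[Collaborate] = 0.1·(10) + 0.2·(10) + 0.7·(12) = 11.4
Best response: Collaborate (11.4 is the largest).

Collaborate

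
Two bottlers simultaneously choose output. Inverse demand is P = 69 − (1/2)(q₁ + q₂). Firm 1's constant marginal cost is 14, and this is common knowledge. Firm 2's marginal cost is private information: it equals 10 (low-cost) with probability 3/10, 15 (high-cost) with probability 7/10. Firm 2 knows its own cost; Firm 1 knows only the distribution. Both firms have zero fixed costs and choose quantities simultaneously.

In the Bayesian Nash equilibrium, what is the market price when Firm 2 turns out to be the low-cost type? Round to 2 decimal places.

Type-c best response for Firm 2: q₂(c) = (69 − c) − q₁/2.
Firm 1 maximizes expected profit; its first-order condition is 69 − q₁ − (1/2)E[q₂] − 14 = 0.
Substituting E[q₂] and solving: E[c₂] = 13.5, so q₁ = (69 − 2·14 + 13.5)/(3/2) = 36.3333.
q₂(low-cost) = 40.8333, so P = 69 − (1/2)·(36.3333 + 40.8333) = 30.4167.

30.42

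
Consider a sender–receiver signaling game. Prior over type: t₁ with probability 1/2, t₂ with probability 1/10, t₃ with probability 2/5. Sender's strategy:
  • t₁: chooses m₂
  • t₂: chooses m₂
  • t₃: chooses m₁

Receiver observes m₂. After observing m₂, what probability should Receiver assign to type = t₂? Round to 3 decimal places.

0.167

P(m₂) = (1/2)·1 + (1/10)·1 + (2/5)·0 = 3/5
P(t₂ | m₂) = ((1/10)·1) / (3/5) = (1/10) / (3/5) = 1/6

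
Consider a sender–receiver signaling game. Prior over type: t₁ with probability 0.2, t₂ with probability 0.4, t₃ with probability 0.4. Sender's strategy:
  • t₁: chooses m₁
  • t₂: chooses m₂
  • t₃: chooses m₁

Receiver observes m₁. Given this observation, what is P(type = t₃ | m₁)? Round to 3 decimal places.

0.667

P(m₁) = 0.2·1 + 0.4·0 + 0.4·1 = 0.6
P(t₃ | m₁) = (0.4·1) / 0.6 = 0.4 / 0.6 = 0.666667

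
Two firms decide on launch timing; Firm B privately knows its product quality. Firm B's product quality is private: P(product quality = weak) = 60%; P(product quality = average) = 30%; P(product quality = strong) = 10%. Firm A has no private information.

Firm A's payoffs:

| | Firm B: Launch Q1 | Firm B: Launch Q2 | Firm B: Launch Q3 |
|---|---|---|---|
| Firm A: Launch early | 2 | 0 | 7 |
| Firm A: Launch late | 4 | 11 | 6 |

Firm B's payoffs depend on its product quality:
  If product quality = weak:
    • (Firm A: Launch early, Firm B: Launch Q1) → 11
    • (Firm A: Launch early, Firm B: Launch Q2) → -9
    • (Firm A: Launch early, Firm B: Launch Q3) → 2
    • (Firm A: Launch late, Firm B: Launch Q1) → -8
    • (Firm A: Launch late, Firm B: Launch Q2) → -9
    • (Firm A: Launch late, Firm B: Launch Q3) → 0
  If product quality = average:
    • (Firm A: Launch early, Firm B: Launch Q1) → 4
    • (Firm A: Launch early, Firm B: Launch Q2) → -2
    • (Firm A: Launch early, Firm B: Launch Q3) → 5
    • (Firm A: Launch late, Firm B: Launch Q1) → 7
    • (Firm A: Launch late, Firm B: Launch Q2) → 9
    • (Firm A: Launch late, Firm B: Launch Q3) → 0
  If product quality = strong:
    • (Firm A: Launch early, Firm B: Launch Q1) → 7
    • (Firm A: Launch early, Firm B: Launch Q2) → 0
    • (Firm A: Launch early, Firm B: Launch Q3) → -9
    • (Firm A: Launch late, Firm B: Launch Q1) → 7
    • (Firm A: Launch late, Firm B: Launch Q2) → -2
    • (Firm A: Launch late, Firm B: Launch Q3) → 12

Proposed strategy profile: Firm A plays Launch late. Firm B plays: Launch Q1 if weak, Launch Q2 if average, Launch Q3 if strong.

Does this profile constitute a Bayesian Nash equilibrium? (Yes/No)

No

A profile is a BNE iff every type of every player is best-responding given beliefs about the other side.
Firm A plays Launch late: E[Launch late] = 0.6·(4) + 0.3·(11) + 0.1·(6) = 6.3; E[Launch early] = 1.9. Best-responding. ✓
Firm B (product quality weak), facing Launch late: Launch Q1 gives -8, Launch Q2 gives -9, Launch Q3 gives 0. Proposed Launch Q1 is not best — profitable deviation exists. ✗
Firm B (product quality average), facing Launch late: Launch Q1 gives 7, Launch Q2 gives 9, Launch Q3 gives 0. Proposed Launch Q2 is best. ✓
Firm B (product quality strong), facing Launch late: Launch Q1 gives 7, Launch Q2 gives -2, Launch Q3 gives 12. Proposed Launch Q3 is best. ✓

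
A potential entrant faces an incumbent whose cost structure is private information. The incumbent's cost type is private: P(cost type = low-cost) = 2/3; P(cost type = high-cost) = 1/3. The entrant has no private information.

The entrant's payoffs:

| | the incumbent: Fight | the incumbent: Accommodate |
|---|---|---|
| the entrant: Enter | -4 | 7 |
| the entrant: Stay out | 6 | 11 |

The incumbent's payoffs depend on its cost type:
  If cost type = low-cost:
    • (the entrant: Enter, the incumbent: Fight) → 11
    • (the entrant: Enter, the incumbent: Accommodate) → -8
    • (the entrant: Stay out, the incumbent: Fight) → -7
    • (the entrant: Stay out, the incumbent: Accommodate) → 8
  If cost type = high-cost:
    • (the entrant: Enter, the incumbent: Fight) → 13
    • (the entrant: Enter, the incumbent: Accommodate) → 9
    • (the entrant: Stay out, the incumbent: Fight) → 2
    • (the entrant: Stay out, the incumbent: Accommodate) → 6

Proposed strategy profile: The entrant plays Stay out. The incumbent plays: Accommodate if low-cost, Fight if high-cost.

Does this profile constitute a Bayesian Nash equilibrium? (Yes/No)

The entrant plays Stay out: E[Stay out] = 2/3·(11) + 1/3·(6) = 28/3; E[Enter] = 10/3. Best-responding. ✓
The incumbent (cost type low-cost), facing Stay out: Fight gives -7, Accommodate gives 8. Proposed Accommodate is best. ✓
The incumbent (cost type high-cost), facing Stay out: Fight gives 2, Accommodate gives 6. Proposed Fight is not best — profitable deviation exists. ✗

No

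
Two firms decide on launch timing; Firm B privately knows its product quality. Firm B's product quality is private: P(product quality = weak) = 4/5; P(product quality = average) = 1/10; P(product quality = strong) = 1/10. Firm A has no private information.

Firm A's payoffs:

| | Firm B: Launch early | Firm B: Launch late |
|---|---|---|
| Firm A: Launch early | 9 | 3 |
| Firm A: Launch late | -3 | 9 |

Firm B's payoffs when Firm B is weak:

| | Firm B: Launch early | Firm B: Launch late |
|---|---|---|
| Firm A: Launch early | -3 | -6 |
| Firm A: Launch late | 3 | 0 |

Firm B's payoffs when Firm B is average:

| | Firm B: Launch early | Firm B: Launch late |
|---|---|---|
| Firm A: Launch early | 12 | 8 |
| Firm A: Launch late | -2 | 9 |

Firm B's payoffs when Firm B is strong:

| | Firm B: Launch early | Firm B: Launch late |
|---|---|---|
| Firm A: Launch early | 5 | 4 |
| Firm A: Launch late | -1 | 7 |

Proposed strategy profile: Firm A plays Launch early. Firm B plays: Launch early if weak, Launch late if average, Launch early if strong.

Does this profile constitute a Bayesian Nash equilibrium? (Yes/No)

No

Firm A plays Launch early: E[Launch early] = 4/5·(9) + 1/10·(3) + 1/10·(9) = 42/5; E[Launch late] = -9/5. Best-responding. ✓
Firm B (product quality weak), facing Launch early: Launch early gives -3, Launch late gives -6. Proposed Launch early is best. ✓
Firm B (product quality average), facing Launch early: Launch early gives 12, Launch late gives 8. Proposed Launch late is not best — profitable deviation exists. ✗
Firm B (product quality strong), facing Launch early: Launch early gives 5, Launch late gives 4. Proposed Launch early is best. ✓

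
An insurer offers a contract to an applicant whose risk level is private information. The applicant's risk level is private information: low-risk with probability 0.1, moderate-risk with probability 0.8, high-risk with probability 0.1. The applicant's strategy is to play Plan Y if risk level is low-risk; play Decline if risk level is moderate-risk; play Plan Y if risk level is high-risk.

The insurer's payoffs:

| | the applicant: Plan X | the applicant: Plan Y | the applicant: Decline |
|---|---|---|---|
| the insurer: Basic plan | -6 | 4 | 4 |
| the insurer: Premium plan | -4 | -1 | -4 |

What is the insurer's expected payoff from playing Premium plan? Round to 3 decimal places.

E[Premium plan] = 0.1·(-1) + 0.8·(-4) + 0.1·(-1) = (-0.1) + (-3.2) + (-0.1) = -3.4

-3.400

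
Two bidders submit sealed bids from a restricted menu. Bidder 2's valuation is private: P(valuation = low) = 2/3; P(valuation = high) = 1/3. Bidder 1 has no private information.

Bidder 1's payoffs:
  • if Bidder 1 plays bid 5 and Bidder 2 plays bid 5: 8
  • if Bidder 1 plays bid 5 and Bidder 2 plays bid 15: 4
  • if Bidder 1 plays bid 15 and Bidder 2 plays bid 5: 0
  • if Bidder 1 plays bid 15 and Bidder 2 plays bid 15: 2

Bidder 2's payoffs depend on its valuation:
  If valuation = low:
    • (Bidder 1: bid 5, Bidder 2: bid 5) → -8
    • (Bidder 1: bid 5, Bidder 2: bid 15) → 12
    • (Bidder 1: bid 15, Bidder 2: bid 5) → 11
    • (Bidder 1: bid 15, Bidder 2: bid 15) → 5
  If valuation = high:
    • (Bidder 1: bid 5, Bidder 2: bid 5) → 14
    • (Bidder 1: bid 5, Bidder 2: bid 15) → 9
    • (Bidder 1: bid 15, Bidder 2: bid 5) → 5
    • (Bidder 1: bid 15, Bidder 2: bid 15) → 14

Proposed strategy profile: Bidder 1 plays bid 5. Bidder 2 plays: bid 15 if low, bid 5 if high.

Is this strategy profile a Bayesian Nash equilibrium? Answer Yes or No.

Bidder 1 plays bid 5: E[bid 5] = 2/3·(4) + 1/3·(8) = 16/3; E[bid 15] = 4/3. Best-responding. ✓
Bidder 2 (valuation low), facing bid 5: bid 5 gives -8, bid 15 gives 12. Proposed bid 15 is best. ✓
Bidder 2 (valuation high), facing bid 5: bid 5 gives 14, bid 15 gives 9. Proposed bid 5 is best. ✓

Yes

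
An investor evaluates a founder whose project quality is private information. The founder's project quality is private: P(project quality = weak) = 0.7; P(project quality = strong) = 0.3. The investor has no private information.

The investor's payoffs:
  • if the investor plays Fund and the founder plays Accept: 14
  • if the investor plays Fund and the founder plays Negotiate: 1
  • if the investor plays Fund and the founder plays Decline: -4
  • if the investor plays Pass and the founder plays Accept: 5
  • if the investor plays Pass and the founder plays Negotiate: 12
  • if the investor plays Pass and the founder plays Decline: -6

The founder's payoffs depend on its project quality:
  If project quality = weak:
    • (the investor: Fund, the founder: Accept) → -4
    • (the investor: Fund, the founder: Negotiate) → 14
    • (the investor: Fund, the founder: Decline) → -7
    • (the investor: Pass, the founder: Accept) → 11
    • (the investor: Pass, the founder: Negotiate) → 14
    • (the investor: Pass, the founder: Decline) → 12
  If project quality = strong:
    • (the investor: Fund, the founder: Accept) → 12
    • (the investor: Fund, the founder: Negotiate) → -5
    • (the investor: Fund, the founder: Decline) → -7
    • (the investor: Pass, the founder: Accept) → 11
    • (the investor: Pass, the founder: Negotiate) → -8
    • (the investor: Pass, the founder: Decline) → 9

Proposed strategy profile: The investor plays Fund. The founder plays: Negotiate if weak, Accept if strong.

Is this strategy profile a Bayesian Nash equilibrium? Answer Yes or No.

A profile is a BNE iff every type of every player is best-responding given beliefs about the other side.
The investor plays Fund: E[Fund] = 0.7·(1) + 0.3·(14) = 4.9; E[Pass] = 9.9. Not best-responding. ✗
The founder (project quality weak), facing Fund: Accept gives -4, Negotiate gives 14, Decline gives -7. Proposed Negotiate is best. ✓
The founder (project quality strong), facing Fund: Accept gives 12, Negotiate gives -5, Decline gives -7. Proposed Accept is best. ✓

No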